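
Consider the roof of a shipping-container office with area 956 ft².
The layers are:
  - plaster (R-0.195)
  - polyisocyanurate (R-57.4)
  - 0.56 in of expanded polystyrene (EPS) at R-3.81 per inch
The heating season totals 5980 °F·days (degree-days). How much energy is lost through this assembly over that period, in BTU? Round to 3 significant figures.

2300000 BTU

0.56 × 3.81 = 2.134
R_total = 0.195 + 57.4 + 2.134 = 59.73 ft²·°F·h/BTU
E = A × HDD × 24 / R = 956 × 5980 × 24 / 59.73 = 2297000 BTU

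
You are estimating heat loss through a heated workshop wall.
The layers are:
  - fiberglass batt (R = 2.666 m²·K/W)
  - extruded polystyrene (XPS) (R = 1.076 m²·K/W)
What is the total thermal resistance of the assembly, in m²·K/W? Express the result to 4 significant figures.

R_total = 2.666 + 1.076 = 3.742 m²·K/W

3.742 m²·K/W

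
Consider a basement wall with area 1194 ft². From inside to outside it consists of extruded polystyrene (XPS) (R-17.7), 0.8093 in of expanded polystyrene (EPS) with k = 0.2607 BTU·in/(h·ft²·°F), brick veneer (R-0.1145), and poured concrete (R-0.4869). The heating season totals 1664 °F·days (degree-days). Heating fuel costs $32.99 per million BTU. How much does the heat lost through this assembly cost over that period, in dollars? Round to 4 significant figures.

73.49 dollars

0.8093/0.2607 = 3.1043
R_total = 17.7 + 3.1043 + 0.1145 + 0.4869 = 21.406 ft²·°F·h/BTU
E = A × HDD × 24 / R = 1194 × 1664 × 24 / 21.406 = 2227600 BTU
Cost = 2227600/10⁶ × 32.99 = $73.489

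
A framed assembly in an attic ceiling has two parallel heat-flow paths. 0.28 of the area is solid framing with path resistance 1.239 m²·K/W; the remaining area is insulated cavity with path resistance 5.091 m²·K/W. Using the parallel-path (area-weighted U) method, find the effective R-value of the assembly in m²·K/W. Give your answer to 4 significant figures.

U_eff = 0.72/5.091 + 0.28/1.239 = 0.14143 + 0.22599 = 0.36741
R_eff = 1/U_eff = 2.7217 m²·K/W

2.722 m²·K/W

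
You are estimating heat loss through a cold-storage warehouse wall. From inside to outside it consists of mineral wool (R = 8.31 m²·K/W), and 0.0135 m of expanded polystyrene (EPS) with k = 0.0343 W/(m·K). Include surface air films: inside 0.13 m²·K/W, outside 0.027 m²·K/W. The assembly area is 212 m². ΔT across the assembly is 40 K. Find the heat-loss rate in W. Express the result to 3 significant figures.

0.0135/0.0343 = 0.3936
R_total = 0.13 + 8.31 + 0.3936 + 0.027 = 8.861 m²·K/W
Q = A·ΔT/R = 212 × 40 / 8.861 = 957 W

957 W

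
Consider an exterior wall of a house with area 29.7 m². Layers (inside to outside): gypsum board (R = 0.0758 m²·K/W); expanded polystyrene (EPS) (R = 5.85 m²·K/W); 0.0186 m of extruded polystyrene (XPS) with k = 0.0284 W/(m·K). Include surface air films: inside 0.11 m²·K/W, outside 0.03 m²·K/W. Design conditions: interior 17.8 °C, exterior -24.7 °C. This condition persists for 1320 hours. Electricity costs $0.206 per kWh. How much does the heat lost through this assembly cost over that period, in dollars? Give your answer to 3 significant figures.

0.0186/0.0284 = 0.6549
R_total = 0.11 + 0.0758 + 5.85 + 0.6549 + 0.03 = 6.721 m²·K/W
Q = 29.7 × (17.8 − (-24.7)) / 6.721 = 187.8 W
E = 187.8 W × 1320 h / 1000 = 247.9 kWh
Cost = 247.9 × 0.206 = $51.07

51.1 dollars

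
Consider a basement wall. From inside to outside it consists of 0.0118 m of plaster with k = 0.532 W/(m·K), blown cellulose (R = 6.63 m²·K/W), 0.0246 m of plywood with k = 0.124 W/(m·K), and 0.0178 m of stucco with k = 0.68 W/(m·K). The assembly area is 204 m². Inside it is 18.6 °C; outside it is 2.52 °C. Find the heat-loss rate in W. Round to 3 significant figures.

0.0118/0.532 = 0.02218
0.0246/0.124 = 0.1984
0.0178/0.68 = 0.02618
R_total = 0.02218 + 6.63 + 0.1984 + 0.02618 = 6.877 m²·K/W
Q = A·ΔT/R = 204 × (18.6 − 2.52) / 6.877 = 477 W

477 W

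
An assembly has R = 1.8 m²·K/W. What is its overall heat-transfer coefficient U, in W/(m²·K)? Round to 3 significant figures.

0.556 W/(m²·K)

U = 1/R = 1/1.8 = 0.5556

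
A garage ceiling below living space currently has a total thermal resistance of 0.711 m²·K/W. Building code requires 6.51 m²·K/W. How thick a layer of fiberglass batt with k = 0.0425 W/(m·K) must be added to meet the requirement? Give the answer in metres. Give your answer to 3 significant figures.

0.246 m

ΔR = 6.51 − 0.711 = 5.799 m²·K/W
L = ΔR × k = 5.799 × 0.0425 = 0.2465 m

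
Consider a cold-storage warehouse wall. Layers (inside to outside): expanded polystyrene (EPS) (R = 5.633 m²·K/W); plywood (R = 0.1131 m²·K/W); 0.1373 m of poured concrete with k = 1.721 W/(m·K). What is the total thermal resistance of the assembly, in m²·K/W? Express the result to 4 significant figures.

0.1373/1.721 = 0.079779
R_total = 5.633 + 0.1131 + 0.079779 = 5.8259 m²·K/W

5.826 m²·K/W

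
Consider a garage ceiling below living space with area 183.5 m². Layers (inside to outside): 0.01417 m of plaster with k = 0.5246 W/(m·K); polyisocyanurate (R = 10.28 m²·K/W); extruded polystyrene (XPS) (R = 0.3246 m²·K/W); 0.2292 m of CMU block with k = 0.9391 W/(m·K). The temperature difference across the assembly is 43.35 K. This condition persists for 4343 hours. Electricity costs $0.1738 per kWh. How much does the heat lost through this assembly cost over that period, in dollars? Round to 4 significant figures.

552.1 dollars

0.01417/0.5246 = 0.027011
0.2292/0.9391 = 0.24406
R_total = 0.027011 + 10.28 + 0.3246 + 0.24406 = 10.876 m²·K/W
Q = 183.5 × 43.35 / 10.876 = 731.42 W
E = 731.42 W × 4343 h / 1000 = 3176.6 kWh
Cost = 3176.6 × 0.1738 = $552.09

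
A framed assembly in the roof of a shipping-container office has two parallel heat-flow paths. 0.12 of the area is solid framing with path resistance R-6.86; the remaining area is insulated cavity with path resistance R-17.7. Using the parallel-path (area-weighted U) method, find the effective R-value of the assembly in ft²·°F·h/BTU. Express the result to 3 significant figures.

14.9 ft²·°F·h/BTU

U_eff = 0.88/17.7 + 0.12/6.86 = 0.04972 + 0.01749 = 0.06721
R_eff = 1/U_eff = 14.88 ft²·°F·h/BTU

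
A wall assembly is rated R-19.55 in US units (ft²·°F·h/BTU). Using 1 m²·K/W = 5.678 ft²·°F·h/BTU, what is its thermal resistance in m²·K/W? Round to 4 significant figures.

R_SI = 19.55/5.678 = 3.4431

3.443 m²·K/W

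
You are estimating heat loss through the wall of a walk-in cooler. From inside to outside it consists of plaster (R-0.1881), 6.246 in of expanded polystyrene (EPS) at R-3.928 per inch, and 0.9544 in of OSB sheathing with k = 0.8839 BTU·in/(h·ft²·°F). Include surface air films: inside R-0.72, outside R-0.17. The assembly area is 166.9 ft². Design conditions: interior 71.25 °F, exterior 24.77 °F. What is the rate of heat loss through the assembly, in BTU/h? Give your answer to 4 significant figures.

290.6 BTU/h

6.246 × 3.928 = 24.534
0.9544/0.8839 = 1.0798
R_total = 0.72 + 0.1881 + 24.534 + 1.0798 + 0.17 = 26.692 ft²·°F·h/BTU
Q = A·ΔT/R = 166.9 × (71.25 − 24.77) / 26.692 = 290.63 BTU/h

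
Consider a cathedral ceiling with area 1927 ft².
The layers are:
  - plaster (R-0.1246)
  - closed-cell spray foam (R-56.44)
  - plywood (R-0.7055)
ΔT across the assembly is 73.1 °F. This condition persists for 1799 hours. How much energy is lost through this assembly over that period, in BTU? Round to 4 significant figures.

4425000 BTU

R_total = 0.1246 + 56.44 + 0.7055 = 57.27 ft²·°F·h/BTU
Q = 1927 × 73.1 / 57.27 = 2459.6 BTU/h
E = 2459.6 × 1799 = 4424900 BTU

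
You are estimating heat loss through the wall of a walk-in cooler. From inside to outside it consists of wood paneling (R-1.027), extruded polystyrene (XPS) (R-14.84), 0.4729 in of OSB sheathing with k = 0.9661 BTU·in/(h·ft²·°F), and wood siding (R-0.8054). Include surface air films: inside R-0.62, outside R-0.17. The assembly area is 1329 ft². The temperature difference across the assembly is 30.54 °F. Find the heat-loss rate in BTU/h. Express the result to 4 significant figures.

2261 BTU/h

0.4729/0.9661 = 0.48949
R_total = 0.62 + 1.027 + 14.84 + 0.48949 + 0.8054 + 0.17 = 17.952 ft²·°F·h/BTU
Q = A·ΔT/R = 1329 × 30.54 / 17.952 = 2260.9 BTU/h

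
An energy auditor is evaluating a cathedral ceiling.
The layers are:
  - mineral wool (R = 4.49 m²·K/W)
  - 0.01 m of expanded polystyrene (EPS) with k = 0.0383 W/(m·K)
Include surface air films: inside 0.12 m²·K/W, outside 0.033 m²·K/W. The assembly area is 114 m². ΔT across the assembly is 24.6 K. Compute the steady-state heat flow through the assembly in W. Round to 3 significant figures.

572 W

0.01/0.0383 = 0.2611
R_total = 0.12 + 4.49 + 0.2611 + 0.033 = 4.904 m²·K/W
Q = A·ΔT/R = 114 × 24.6 / 4.904 = 571.8 W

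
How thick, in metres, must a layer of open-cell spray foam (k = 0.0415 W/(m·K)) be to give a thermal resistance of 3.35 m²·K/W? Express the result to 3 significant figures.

0.139 m

L = R·k = 3.35 × 0.0415 = 0.139 m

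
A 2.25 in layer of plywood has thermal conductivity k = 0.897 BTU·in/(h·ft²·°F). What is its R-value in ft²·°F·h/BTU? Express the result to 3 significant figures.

2.51 ft²·°F·h/BTU

R = L/k = 2.25/0.897 = 2.508 ft²·°F·h/BTU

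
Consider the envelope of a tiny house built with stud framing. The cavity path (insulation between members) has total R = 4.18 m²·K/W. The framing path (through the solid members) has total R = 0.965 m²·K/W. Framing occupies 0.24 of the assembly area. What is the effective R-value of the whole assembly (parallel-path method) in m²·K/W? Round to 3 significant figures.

U_eff = 0.76/4.18 + 0.24/0.965 = 0.1818 + 0.2487 = 0.4305
R_eff = 1/U_eff = 2.323 m²·K/W

2.32 m²·K/W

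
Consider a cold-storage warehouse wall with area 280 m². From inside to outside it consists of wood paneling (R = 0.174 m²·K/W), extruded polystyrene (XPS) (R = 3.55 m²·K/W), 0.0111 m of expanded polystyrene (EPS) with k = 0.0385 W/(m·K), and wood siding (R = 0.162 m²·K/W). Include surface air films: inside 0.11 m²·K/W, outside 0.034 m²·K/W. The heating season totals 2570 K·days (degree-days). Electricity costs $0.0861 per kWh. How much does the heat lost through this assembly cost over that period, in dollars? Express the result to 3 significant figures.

344 dollars

0.0111/0.0385 = 0.2883
R_total = 0.11 + 0.174 + 3.55 + 0.2883 + 0.162 + 0.034 = 4.318 m²·K/W
E = A × HDD × 24 / R / 1000 = 280 × 2570 × 24 / 4.318 / 1000 = 3999 kWh
Cost = 3999 × 0.0861 = $344.3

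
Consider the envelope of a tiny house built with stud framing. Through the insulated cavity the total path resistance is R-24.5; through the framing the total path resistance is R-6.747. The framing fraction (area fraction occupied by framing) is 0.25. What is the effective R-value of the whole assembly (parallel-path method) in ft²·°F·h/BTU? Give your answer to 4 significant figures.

14.78 ft²·°F·h/BTU

U_eff = 0.75/24.5 + 0.25/6.747 = 0.030612 + 0.037054 = 0.067666
R_eff = 1/U_eff = 14.779 ft²·°F·h/BTU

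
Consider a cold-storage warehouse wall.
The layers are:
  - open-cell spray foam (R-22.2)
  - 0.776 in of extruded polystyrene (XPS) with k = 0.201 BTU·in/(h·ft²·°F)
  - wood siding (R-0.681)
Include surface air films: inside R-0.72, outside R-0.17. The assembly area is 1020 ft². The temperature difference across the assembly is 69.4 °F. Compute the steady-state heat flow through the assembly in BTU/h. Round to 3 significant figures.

2560 BTU/h

0.776/0.201 = 3.861
R_total = 0.72 + 22.2 + 3.861 + 0.681 + 0.17 = 27.63 ft²·°F·h/BTU
Q = A·ΔT/R = 1020 × 69.4 / 27.63 = 2562 BTU/h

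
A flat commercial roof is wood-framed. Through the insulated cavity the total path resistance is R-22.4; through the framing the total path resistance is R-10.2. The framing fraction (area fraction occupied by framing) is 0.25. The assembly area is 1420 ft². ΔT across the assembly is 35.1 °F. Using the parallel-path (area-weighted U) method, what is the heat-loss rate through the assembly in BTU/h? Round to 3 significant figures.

U_eff = 0.75/22.4 + 0.25/10.2 = 0.03348 + 0.02451 = 0.05799
R_eff = 1/U_eff = 17.24 ft²·°F·h/BTU
Q = 1420 × 35.1 / 17.24 = 2890 BTU/h

2890 BTU/h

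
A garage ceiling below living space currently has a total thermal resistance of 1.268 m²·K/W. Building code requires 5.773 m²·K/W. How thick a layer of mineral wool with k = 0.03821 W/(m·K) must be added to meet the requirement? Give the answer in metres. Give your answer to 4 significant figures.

ΔR = 5.773 − 1.268 = 4.505 m²·K/W
L = ΔR × k = 4.505 × 0.03821 = 0.17214 m

0.1721 m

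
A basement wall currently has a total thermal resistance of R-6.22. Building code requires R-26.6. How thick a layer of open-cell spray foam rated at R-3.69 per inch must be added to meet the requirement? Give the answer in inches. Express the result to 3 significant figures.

5.52 in

ΔR = 26.6 − 6.22 = 20.38 ft²·°F·h/BTU
L = ΔR / (R/in) = 20.38/3.69 = 5.523 in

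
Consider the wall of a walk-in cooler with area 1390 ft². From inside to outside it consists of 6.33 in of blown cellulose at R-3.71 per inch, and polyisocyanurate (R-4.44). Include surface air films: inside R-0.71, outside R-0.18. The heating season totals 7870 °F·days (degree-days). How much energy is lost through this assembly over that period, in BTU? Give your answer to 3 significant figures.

9110000 BTU

6.33 × 3.71 = 23.48
R_total = 0.71 + 23.48 + 4.44 + 0.18 = 28.81 ft²·°F·h/BTU
E = A × HDD × 24 / R = 1390 × 7870 × 24 / 28.81 = 9112000 BTU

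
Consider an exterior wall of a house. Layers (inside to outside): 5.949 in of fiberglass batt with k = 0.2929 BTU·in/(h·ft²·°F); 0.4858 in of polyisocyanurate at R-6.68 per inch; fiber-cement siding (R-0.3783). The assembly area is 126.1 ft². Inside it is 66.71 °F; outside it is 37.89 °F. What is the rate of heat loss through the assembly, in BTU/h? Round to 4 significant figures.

5.949/0.2929 = 20.311
0.4858 × 6.68 = 3.2451
R_total = 20.311 + 3.2451 + 0.3783 = 23.934 ft²·°F·h/BTU
Q = A·ΔT/R = 126.1 × (66.71 − 37.89) / 23.934 = 151.84 BTU/h

151.8 BTU/h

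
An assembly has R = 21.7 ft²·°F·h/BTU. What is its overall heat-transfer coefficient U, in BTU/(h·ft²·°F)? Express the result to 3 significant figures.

0.0461 BTU/(h·ft²·°F)

U = 1/R = 1/21.7 = 0.04608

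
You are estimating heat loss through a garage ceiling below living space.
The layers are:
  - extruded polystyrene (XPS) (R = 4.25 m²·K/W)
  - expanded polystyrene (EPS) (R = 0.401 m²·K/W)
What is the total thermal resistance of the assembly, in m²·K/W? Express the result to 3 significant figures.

4.65 m²·K/W

R_total = 4.25 + 0.401 = 4.651 m²·K/W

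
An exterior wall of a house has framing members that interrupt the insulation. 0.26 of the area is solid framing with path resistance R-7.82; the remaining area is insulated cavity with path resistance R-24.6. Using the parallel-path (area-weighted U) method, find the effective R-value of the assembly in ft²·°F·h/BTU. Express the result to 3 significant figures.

U_eff = 0.74/24.6 + 0.26/7.82 = 0.03008 + 0.03325 = 0.06333
R_eff = 1/U_eff = 15.79 ft²·°F·h/BTU

15.8 ft²·°F·h/BTU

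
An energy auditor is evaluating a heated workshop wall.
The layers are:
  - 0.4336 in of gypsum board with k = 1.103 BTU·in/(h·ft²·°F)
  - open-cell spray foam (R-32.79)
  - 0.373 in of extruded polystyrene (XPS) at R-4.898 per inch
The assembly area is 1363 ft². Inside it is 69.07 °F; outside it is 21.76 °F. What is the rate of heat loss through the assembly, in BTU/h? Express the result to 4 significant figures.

1842 BTU/h

0.4336/1.103 = 0.39311
0.373 × 4.898 = 1.827
R_total = 0.39311 + 32.79 + 1.827 = 35.01 ft²·°F·h/BTU
Q = A·ΔT/R = 1363 × (69.07 − 21.76) / 35.01 = 1841.9 BTU/h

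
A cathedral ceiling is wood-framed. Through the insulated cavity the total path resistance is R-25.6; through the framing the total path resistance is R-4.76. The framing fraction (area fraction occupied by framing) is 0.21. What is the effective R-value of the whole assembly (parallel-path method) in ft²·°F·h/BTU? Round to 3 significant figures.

13.3 ft²·°F·h/BTU

U_eff = 0.79/25.6 + 0.21/4.76 = 0.03086 + 0.04412 = 0.07498
R_eff = 1/U_eff = 13.34 ft²·°F·h/BTU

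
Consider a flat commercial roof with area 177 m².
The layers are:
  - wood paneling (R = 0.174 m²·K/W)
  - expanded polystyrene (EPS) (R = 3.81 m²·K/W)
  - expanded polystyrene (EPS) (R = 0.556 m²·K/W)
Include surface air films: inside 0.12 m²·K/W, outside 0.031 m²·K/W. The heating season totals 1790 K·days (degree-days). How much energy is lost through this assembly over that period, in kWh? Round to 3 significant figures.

R_total = 0.12 + 0.174 + 3.81 + 0.556 + 0.031 = 4.691 m²·K/W
E = A × HDD × 24 / R / 1000 = 177 × 1790 × 24 / 4.691 / 1000 = 1621 kWh

1620 kWh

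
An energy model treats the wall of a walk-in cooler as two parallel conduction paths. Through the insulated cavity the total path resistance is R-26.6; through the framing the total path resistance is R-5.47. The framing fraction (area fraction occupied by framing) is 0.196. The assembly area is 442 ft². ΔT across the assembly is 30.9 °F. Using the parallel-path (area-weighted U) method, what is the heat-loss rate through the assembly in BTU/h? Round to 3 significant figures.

U_eff = 0.804/26.6 + 0.196/5.47 = 0.03023 + 0.03583 = 0.06606
R_eff = 1/U_eff = 15.14 ft²·°F·h/BTU
Q = 442 × 30.9 / 15.14 = 902.2 BTU/h

902 BTU/h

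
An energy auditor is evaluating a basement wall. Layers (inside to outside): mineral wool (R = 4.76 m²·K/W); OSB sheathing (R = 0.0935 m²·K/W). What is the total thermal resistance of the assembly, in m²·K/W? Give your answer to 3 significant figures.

R_total = 4.76 + 0.0935 = 4.853 m²·K/W

4.85 m²·K/W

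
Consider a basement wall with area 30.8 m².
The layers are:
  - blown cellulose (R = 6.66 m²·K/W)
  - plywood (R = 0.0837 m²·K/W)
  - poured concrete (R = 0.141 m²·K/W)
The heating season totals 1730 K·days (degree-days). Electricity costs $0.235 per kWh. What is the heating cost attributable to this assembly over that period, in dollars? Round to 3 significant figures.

R_total = 6.66 + 0.0837 + 0.141 = 6.885 m²·K/W
E = A × HDD × 24 / R / 1000 = 30.8 × 1730 × 24 / 6.885 / 1000 = 185.7 kWh
Cost = 185.7 × 0.235 = $43.65

43.7 dollars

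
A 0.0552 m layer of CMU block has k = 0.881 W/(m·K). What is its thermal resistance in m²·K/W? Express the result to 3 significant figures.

R = L/k = 0.0552/0.881 = 0.06266 m²·K/W

0.0627 m²·K/W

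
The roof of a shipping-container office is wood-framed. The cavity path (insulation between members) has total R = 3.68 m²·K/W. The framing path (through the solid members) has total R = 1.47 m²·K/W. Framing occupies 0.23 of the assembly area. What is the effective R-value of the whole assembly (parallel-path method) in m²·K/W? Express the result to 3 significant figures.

2.73 m²·K/W

U_eff = 0.77/3.68 + 0.23/1.47 = 0.2092 + 0.1565 = 0.3657
R_eff = 1/U_eff = 2.734 m²·K/W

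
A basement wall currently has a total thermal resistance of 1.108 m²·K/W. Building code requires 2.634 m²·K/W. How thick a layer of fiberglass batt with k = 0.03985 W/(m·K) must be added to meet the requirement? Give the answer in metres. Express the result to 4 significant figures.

0.06081 m

ΔR = 2.634 − 1.108 = 1.526 m²·K/W
L = ΔR × k = 1.526 × 0.03985 = 0.060811 m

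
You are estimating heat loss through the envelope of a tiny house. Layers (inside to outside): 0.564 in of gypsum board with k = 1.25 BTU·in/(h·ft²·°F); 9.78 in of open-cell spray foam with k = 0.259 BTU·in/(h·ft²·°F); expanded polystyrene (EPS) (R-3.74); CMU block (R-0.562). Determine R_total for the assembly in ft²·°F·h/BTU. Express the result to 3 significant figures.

0.564/1.25 = 0.4512
9.78/0.259 = 37.76
R_total = 0.4512 + 37.76 + 3.74 + 0.562 = 42.51 ft²·°F·h/BTU

42.5 ft²·°F·h/BTU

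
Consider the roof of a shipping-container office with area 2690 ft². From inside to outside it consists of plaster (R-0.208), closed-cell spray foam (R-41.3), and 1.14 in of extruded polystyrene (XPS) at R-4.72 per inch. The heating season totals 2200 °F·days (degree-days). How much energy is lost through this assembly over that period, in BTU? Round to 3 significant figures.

3030000 BTU

1.14 × 4.72 = 5.381
R_total = 0.208 + 41.3 + 5.381 = 46.89 ft²·°F·h/BTU
E = A × HDD × 24 / R = 2690 × 2200 × 24 / 46.89 = 3029000 BTU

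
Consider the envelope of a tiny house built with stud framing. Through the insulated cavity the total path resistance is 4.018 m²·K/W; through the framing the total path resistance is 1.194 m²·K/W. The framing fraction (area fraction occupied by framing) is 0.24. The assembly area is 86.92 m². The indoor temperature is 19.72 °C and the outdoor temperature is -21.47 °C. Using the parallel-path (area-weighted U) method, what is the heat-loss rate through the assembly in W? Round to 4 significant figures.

1397 W

U_eff = 0.76/4.018 + 0.24/1.194 = 0.18915 + 0.20101 = 0.39015
R_eff = 1/U_eff = 2.5631 m²·K/W
Q = 86.92 × (19.72 − (-21.47)) / 2.5631 = 1396.8 W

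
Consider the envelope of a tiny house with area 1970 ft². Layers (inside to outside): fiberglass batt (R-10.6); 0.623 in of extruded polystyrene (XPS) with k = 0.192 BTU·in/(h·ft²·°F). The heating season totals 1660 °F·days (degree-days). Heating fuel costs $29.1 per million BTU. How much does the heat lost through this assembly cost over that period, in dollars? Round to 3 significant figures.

165 dollars

0.623/0.192 = 3.245
R_total = 10.6 + 3.245 = 13.84 ft²·°F·h/BTU
E = A × HDD × 24 / R = 1970 × 1660 × 24 / 13.84 = 5669000 BTU
Cost = 5669000/10⁶ × 29.1 = $165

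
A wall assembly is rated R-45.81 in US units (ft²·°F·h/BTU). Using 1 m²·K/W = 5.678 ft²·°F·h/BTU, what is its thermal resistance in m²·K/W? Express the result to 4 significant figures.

8.068 m²·K/W

R_SI = 45.81/5.678 = 8.068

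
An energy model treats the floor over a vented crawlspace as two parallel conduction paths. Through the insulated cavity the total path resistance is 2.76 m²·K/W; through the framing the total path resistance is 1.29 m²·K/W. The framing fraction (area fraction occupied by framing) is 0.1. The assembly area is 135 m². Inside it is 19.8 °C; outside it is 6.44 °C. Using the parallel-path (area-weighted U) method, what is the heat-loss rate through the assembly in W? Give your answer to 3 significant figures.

728 W

U_eff = 0.9/2.76 + 0.1/1.29 = 0.3261 + 0.07752 = 0.4036
R_eff = 1/U_eff = 2.478 m²·K/W
Q = 135 × (19.8 − 6.44) / 2.478 = 727.9 W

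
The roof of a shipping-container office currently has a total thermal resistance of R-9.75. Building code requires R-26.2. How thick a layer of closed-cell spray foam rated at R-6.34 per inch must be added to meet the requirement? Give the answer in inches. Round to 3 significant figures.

2.59 in

ΔR = 26.2 − 9.75 = 16.45 ft²·°F·h/BTU
L = ΔR / (R/in) = 16.45/6.34 = 2.595 in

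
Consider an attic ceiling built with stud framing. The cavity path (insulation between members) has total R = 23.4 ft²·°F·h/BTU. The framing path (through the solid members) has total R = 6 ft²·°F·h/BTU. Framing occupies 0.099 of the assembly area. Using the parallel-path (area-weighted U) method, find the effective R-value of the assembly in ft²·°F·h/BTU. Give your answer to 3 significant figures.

18.2 ft²·°F·h/BTU

U_eff = 0.901/23.4 + 0.099/6 = 0.0385 + 0.0165 = 0.055
R_eff = 1/U_eff = 18.18 ft²·°F·h/BTU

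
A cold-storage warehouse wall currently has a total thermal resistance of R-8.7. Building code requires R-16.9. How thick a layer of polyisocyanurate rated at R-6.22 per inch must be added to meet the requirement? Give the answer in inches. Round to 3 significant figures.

ΔR = 16.9 − 8.7 = 8.2 ft²·°F·h/BTU
L = ΔR / (R/in) = 8.2/6.22 = 1.318 in

1.32 in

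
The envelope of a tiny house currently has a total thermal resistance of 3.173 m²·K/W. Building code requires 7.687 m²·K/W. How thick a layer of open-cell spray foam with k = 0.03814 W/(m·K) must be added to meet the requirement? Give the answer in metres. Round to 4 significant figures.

ΔR = 7.687 − 3.173 = 4.514 m²·K/W
L = ΔR × k = 4.514 × 0.03814 = 0.17216 m

0.1722 m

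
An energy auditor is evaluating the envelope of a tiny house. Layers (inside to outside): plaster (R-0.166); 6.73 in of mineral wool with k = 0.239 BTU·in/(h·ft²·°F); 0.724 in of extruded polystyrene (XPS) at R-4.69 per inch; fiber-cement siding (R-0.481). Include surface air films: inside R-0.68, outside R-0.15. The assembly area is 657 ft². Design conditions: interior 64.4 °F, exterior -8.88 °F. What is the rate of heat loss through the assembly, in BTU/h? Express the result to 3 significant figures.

6.73/0.239 = 28.16
0.724 × 4.69 = 3.396
R_total = 0.68 + 0.166 + 28.16 + 3.396 + 0.481 + 0.15 = 33.03 ft²·°F·h/BTU
Q = A·ΔT/R = 657 × (64.4 − (-8.88)) / 33.03 = 1458 BTU/h

1460 BTU/h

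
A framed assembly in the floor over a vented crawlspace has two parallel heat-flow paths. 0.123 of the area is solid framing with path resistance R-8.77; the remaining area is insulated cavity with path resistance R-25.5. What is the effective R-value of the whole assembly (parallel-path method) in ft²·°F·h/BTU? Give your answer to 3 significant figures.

U_eff = 0.877/25.5 + 0.123/8.77 = 0.03439 + 0.01403 = 0.04842
R_eff = 1/U_eff = 20.65 ft²·°F·h/BTU

20.7 ft²·°F·h/BTU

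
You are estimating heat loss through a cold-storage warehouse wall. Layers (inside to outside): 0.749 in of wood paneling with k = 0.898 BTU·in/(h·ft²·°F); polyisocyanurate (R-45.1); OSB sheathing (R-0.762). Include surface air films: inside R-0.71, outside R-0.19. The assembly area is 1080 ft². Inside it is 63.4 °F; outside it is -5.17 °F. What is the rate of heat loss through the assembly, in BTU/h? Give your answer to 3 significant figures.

0.749/0.898 = 0.8341
R_total = 0.71 + 0.8341 + 45.1 + 0.762 + 0.19 = 47.6 ft²·°F·h/BTU
Q = A·ΔT/R = 1080 × (63.4 − (-5.17)) / 47.6 = 1556 BTU/h

1560 BTU/h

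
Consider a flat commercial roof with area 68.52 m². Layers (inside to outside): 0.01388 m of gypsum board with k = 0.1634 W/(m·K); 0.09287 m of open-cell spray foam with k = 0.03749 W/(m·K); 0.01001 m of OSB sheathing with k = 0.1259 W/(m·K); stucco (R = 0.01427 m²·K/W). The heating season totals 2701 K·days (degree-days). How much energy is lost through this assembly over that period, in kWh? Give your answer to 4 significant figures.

0.01388/0.1634 = 0.084945
0.09287/0.03749 = 2.4772
0.01001/0.1259 = 0.079508
R_total = 0.084945 + 2.4772 + 0.079508 + 0.01427 = 2.6559 m²·K/W
E = A × HDD × 24 / R / 1000 = 68.52 × 2701 × 24 / 2.6559 / 1000 = 1672.4 kWh

1672 kWh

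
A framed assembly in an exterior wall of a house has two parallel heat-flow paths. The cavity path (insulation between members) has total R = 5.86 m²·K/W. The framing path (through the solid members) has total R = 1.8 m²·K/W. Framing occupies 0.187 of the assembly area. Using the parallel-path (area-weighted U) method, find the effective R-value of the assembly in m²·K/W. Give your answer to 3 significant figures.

4.12 m²·K/W

U_eff = 0.813/5.86 + 0.187/1.8 = 0.1387 + 0.1039 = 0.2426
R_eff = 1/U_eff = 4.122 m²·K/W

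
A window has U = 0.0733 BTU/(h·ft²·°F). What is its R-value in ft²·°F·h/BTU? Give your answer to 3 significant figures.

13.6 ft²·°F·h/BTU

R = 1/U = 1/0.0733 = 13.64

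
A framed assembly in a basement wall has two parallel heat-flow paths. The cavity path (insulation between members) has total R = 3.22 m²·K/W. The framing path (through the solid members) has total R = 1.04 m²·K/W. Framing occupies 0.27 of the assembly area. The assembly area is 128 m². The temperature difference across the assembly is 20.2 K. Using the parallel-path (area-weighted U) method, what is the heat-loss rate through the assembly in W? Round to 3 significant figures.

1260 W

U_eff = 0.73/3.22 + 0.27/1.04 = 0.2267 + 0.2596 = 0.4863
R_eff = 1/U_eff = 2.056 m²·K/W
Q = 128 × 20.2 / 2.056 = 1257 W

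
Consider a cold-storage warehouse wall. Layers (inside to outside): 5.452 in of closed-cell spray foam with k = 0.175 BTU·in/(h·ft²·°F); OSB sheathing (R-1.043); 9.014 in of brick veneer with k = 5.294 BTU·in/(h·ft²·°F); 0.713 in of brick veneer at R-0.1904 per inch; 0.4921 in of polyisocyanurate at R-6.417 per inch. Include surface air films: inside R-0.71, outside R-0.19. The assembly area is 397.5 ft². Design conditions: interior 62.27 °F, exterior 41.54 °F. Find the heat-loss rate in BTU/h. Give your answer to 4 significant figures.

5.452/0.175 = 31.154
9.014/5.294 = 1.7027
0.713 × 0.1904 = 0.13576
0.4921 × 6.417 = 3.1578
R_total = 0.71 + 31.154 + 1.043 + 1.7027 + 0.13576 + 3.1578 + 0.19 = 38.094 ft²·°F·h/BTU
Q = A·ΔT/R = 397.5 × (62.27 − 41.54) / 38.094 = 216.31 BTU/h

216.3 BTU/h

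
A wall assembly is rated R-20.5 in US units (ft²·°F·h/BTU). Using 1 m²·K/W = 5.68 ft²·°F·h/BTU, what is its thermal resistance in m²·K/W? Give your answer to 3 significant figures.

R_SI = 20.5/5.68 = 3.609

3.61 m²·K/W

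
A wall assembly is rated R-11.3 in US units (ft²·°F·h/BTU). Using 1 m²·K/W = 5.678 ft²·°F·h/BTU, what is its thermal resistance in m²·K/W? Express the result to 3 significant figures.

R_SI = 11.3/5.678 = 1.99

1.99 m²·K/W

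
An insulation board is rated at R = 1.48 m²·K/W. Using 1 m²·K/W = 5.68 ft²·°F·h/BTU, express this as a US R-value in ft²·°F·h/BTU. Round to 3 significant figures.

R_US = 1.48 × 5.68 = 8.406

8.41 ft²·°F·h/BTU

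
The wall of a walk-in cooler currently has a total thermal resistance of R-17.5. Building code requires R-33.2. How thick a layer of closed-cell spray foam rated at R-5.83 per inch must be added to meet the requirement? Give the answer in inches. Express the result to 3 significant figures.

2.69 in

ΔR = 33.2 − 17.5 = 15.7 ft²·°F·h/BTU
L = ΔR / (R/in) = 15.7/5.83 = 2.693 in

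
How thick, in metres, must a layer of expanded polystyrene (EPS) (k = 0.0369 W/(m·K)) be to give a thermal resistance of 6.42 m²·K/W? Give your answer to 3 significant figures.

0.237 m

L = R·k = 6.42 × 0.0369 = 0.2369 m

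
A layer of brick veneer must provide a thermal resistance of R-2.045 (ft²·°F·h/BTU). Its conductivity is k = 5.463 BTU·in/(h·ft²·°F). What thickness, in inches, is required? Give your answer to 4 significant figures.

L = R × k = 2.045 × 5.463 = 11.172 in

11.17 in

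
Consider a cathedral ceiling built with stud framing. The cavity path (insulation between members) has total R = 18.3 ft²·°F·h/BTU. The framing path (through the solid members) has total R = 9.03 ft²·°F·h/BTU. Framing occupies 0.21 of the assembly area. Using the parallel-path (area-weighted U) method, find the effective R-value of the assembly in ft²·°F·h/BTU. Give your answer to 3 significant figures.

15.1 ft²·°F·h/BTU

U_eff = 0.79/18.3 + 0.21/9.03 = 0.04317 + 0.02326 = 0.06643
R_eff = 1/U_eff = 15.05 ft²·°F·h/BTU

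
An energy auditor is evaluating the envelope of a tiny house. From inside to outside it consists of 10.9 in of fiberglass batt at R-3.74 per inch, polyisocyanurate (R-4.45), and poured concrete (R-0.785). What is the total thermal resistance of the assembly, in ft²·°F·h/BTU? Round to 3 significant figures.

46.0 ft²·°F·h/BTU

10.9 × 3.74 = 40.77
R_total = 40.77 + 4.45 + 0.785 = 46 ft²·°F·h/BTU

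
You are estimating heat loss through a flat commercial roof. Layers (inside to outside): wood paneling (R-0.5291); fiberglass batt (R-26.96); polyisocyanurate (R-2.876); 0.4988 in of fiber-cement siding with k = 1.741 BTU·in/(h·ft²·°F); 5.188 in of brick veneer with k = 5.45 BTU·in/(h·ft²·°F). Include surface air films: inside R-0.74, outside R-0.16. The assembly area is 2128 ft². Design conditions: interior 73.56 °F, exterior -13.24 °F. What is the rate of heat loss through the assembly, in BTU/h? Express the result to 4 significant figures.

5683 BTU/h

0.4988/1.741 = 0.2865
5.188/5.45 = 0.95193
R_total = 0.74 + 0.5291 + 26.96 + 2.876 + 0.2865 + 0.95193 + 0.16 = 32.504 ft²·°F·h/BTU
Q = A·ΔT/R = 2128 × (73.56 − (-13.24)) / 32.504 = 5682.8 BTU/h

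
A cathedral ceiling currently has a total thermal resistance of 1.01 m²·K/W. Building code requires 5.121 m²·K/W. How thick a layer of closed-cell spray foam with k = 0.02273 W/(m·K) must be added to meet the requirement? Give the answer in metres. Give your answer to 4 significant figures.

ΔR = 5.121 − 1.01 = 4.111 m²·K/W
L = ΔR × k = 4.111 × 0.02273 = 0.093443 m

0.09344 m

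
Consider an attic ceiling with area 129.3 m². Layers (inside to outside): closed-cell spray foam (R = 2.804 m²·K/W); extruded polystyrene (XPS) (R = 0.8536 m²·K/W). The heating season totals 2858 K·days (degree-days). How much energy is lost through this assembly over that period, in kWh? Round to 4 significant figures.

2425 kWh

R_total = 2.804 + 0.8536 = 3.6576 m²·K/W
E = A × HDD × 24 / R / 1000 = 129.3 × 2858 × 24 / 3.6576 / 1000 = 2424.8 kWh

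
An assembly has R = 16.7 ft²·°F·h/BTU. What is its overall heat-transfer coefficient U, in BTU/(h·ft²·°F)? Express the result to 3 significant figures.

U = 1/R = 1/16.7 = 0.05988

0.0599 BTU/(h·ft²·°F)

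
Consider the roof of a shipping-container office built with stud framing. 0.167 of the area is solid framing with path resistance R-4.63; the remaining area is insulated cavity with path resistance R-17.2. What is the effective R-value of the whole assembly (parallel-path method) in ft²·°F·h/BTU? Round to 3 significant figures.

11.8 ft²·°F·h/BTU

U_eff = 0.833/17.2 + 0.167/4.63 = 0.04843 + 0.03607 = 0.0845
R_eff = 1/U_eff = 11.83 ft²·°F·h/BTU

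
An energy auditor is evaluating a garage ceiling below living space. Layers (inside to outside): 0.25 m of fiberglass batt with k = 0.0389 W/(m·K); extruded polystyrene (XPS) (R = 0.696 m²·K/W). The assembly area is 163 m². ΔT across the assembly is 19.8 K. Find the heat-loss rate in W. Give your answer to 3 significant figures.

453 W

0.25/0.0389 = 6.427
R_total = 6.427 + 0.696 = 7.123 m²·K/W
Q = A·ΔT/R = 163 × 19.8 / 7.123 = 453.1 W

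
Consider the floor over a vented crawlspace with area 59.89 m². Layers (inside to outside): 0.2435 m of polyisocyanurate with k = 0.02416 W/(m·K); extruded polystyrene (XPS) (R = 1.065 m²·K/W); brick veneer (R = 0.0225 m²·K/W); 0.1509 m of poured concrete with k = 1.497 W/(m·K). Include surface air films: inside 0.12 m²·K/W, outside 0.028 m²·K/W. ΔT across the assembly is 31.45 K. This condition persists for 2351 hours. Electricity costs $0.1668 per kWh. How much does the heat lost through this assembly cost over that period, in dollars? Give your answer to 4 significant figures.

0.2435/0.02416 = 10.079
0.1509/1.497 = 0.1008
R_total = 0.12 + 10.079 + 1.065 + 0.0225 + 0.1008 + 0.028 = 11.415 m²·K/W
Q = 59.89 × 31.45 / 11.415 = 165.01 W
E = 165.01 W × 2351 h / 1000 = 387.93 kWh
Cost = 387.93 × 0.1668 = $64.707

64.71 dollars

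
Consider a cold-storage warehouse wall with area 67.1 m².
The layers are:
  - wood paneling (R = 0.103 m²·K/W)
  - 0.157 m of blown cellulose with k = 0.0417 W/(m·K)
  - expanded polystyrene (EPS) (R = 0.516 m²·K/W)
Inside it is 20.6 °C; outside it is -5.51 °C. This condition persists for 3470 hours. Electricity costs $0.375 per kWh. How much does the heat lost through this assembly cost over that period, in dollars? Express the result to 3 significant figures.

520 dollars

0.157/0.0417 = 3.765
R_total = 0.103 + 3.765 + 0.516 = 4.384 m²·K/W
Q = 67.1 × (20.6 − (-5.51)) / 4.384 = 399.6 W
E = 399.6 W × 3470 h / 1000 = 1387 kWh
Cost = 1387 × 0.375 = $520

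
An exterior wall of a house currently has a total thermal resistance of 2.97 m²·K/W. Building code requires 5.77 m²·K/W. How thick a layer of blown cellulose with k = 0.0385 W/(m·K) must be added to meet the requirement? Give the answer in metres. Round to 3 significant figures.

0.108 m

ΔR = 5.77 − 2.97 = 2.8 m²·K/W
L = ΔR × k = 2.8 × 0.0385 = 0.1078 m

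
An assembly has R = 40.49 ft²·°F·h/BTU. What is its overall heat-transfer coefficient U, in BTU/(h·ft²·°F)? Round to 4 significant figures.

U = 1/R = 1/40.49 = 0.024697

0.02470 BTU/(h·ft²·°F)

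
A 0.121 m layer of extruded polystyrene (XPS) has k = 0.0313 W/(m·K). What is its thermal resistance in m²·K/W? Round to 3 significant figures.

R = L/k = 0.121/0.0313 = 3.866 m²·K/W

3.87 m²·K/W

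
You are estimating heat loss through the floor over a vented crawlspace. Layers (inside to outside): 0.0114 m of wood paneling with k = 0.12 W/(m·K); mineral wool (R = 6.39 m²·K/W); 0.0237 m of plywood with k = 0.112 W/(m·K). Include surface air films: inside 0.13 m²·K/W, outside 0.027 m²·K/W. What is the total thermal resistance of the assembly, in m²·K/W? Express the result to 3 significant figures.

0.0114/0.12 = 0.095
0.0237/0.112 = 0.2116
R_total = 0.13 + 0.095 + 6.39 + 0.2116 + 0.027 = 6.854 m²·K/W

6.85 m²·K/W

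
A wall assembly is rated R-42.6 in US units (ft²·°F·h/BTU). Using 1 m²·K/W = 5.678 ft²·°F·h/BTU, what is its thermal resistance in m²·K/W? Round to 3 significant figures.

7.50 m²·K/W

R_SI = 42.6/5.678 = 7.503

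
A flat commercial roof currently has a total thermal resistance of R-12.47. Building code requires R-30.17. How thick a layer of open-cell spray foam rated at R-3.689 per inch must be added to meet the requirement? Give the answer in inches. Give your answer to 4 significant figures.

ΔR = 30.17 − 12.47 = 17.7 ft²·°F·h/BTU
L = ΔR / (R/in) = 17.7/3.689 = 4.798 in

4.798 in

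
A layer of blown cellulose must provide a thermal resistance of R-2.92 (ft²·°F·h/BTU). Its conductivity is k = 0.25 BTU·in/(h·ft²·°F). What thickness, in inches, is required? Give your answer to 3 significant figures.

L = R × k = 2.92 × 0.25 = 0.73 in

0.730 in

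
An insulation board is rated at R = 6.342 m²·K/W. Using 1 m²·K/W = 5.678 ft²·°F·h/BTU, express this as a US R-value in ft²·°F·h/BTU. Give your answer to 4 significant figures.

36.01 ft²·°F·h/BTU

R_US = 6.342 × 5.678 = 36.01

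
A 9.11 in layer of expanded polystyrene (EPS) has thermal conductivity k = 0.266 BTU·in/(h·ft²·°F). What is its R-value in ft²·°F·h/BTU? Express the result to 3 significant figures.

R = L/k = 9.11/0.266 = 34.25 ft²·°F·h/BTU

34.2 ft²·°F·h/BTU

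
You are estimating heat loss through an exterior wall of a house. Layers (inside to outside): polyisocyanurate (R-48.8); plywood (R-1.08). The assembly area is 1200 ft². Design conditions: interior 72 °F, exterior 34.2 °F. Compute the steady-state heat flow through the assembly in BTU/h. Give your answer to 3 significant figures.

909 BTU/h

R_total = 48.8 + 1.08 = 49.88 ft²·°F·h/BTU
Q = A·ΔT/R = 1200 × (72 − 34.2) / 49.88 = 909.4 BTU/h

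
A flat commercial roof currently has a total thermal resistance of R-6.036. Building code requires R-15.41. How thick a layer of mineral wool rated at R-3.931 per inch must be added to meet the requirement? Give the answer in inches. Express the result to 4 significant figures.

ΔR = 15.41 − 6.036 = 9.374 ft²·°F·h/BTU
L = ΔR / (R/in) = 9.374/3.931 = 2.3846 in

2.385 in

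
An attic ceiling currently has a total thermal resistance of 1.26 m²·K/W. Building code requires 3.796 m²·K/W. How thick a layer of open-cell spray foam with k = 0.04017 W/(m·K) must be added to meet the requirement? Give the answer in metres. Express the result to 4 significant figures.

ΔR = 3.796 − 1.26 = 2.536 m²·K/W
L = ΔR × k = 2.536 × 0.04017 = 0.10187 m

0.1019 m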